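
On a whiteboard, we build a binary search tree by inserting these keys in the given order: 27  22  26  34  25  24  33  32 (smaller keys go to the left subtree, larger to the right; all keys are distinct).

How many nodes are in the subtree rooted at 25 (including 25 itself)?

Insert 27: tree is empty, so 27 becomes the root.
Insert 22: 22 < 27 → go left. Place as left child of 27.
Insert 26: 26 < 27 → go left; 26 > 22 → go right. Place as right child of 22.
Insert 34: 34 > 27 → go right. Place as right child of 27.
Insert 25: 25 < 27 → go left; 25 > 22 → go right; 25 < 26 → go left. Place as left child of 26.
Insert 24: 24 < 27 → go left; 24 > 22 → go right; 24 < 26 → go left; 24 < 25 → go left. Place as left child of 25.
Insert 33: 33 > 27 → go right; 33 < 34 → go left. Place as left child of 34.
Insert 32: 32 > 27 → go right; 32 < 34 → go left; 32 < 33 → go left. Place as left child of 33.

Subtree rooted at 25 contains: 25, 24 — 2 nodes.

2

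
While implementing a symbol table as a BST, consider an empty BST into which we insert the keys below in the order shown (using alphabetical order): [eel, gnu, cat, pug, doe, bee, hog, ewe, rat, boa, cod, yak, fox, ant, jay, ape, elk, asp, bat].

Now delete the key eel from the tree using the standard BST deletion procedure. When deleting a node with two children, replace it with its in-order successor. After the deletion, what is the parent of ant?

bee

Insert eel: tree is empty, so eel becomes the root.
Insert gnu: gnu > eel → go right. Place as right child of eel.
Insert cat: cat < eel → go left. Place as left child of eel.
Insert pug: pug > eel → go right; pug > gnu → go right. Place as right child of gnu.
Insert doe: doe < eel → go left; doe > cat → go right. Place as right child of cat.
Insert bee: bee < eel → go left; bee < cat → go left. Place as left child of cat.
Insert hog: hog > eel → go right; hog > gnu → go right; hog < pug → go left. Place as left child of pug.
Insert ewe: ewe > eel → go right; ewe < gnu → go left. Place as left child of gnu.
Insert rat: rat > eel → go right; rat > gnu → go right; rat > pug → go right. Place as right child of pug.
Insert boa: boa < eel → go left; boa < cat → go left; boa > bee → go right. Place as right child of bee.
Insert cod: cod < eel → go left; cod > cat → go right; cod < doe → go left. Place as left child of doe.
Insert yak: yak > eel → go right; yak > gnu → go right; yak > pug → go right; yak > rat → go right. Place as right child of rat.
Insert fox: fox > eel → go right; fox < gnu → go left; fox > ewe → go right. Place as right child of ewe.
Insert ant: ant < eel → go left; ant < cat → go left; ant < bee → go left. Place as left child of bee.
Insert jay: jay > eel → go right; jay > gnu → go right; jay < pug → go left; jay > hog → go right. Place as right child of hog.
Insert ape: ape < eel → go left; ape < cat → go left; ape < bee → go left; ape > ant → go right. Place as right child of ant.
Insert elk: elk > eel → go right; elk < gnu → go left; elk < ewe → go left. Place as left child of ewe.
Insert asp: asp < eel → go left; asp < cat → go left; asp < bee → go left; asp > ant → go right; asp > ape → go right. Place as right child of ape.
Insert bat: bat < eel → go left; bat < cat → go left; bat < bee → go left; bat > ant → go right; bat > ape → go right; bat > asp → go right. Place as right child of asp.

Delete eel (two children — replace with in-order successor).
After deletion, ant's parent is bee.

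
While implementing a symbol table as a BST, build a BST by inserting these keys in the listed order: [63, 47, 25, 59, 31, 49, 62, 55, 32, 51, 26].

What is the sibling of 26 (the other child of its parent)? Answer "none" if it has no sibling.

32

63: root
47: left child of 63 (depth 1)
25: left child of 47 (depth 2)
59: right child of 47 (depth 2)
31: right child of 25 (depth 3)
49: left child of 59 (depth 3)
62: right child of 59 (depth 3)
55: right child of 49 (depth 4)
32: right child of 31 (depth 4)
51: left child of 55 (depth 5)
26: left child of 31 (depth 4)

26's parent is 31; the other child of 31 is 32.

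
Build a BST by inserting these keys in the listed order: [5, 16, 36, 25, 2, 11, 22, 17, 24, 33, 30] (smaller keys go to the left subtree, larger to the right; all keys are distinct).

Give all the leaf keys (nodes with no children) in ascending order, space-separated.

2 11 17 24 30

5: root
16: right child of 5 (depth 1)
36: right child of 16 (depth 2)
25: left child of 36 (depth 3)
2: left child of 5 (depth 1)
11: left child of 16 (depth 2)
22: left child of 25 (depth 4)
17: left child of 22 (depth 5)
24: right child of 22 (depth 5)
33: right child of 25 (depth 4)
30: left child of 33 (depth 5)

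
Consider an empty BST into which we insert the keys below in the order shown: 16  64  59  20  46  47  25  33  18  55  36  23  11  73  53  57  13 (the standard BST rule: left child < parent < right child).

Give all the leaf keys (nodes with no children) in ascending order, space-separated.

16: root
64: right child of 16 (depth 1)
59: left child of 64 (depth 2)
20: left child of 59 (depth 3)
46: right child of 20 (depth 4)
47: right child of 46 (depth 5)
25: left child of 46 (depth 5)
33: right child of 25 (depth 6)
18: left child of 20 (depth 4)
55: right child of 47 (depth 6)
36: right child of 33 (depth 7)
23: left child of 25 (depth 6)
11: left child of 16 (depth 1)
73: right child of 64 (depth 2)
53: left child of 55 (depth 7)
57: right child of 55 (depth 7)
13: right child of 11 (depth 2)

13 18 23 36 53 57 73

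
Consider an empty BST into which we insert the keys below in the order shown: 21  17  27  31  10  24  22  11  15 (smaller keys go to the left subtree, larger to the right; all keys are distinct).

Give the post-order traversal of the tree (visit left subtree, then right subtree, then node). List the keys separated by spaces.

15 11 10 17 22 24 31 27 21

21: root
17: left child of 21 (depth 1)
27: right child of 21 (depth 1)
31: right child of 27 (depth 2)
10: left child of 17 (depth 2)
24: left child of 27 (depth 2)
22: left child of 24 (depth 3)
11: right child of 10 (depth 3)
15: right child of 11 (depth 4)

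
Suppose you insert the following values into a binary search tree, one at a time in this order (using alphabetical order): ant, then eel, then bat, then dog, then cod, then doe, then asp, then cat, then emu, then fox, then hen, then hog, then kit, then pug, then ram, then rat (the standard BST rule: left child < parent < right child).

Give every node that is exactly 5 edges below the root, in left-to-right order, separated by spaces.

cat doe hog

ant: root
eel: right child of ant (depth 1)
bat: left child of eel (depth 2)
dog: right child of bat (depth 3)
cod: left child of dog (depth 4)
doe: right child of cod (depth 5)
asp: left child of bat (depth 3)
cat: left child of cod (depth 5)
emu: right child of eel (depth 2)
fox: right child of emu (depth 3)
hen: right child of fox (depth 4)
hog: right child of hen (depth 5)
kit: right child of hog (depth 6)
pug: right child of kit (depth 7)
ram: right child of pug (depth 8)
rat: right child of ram (depth 9)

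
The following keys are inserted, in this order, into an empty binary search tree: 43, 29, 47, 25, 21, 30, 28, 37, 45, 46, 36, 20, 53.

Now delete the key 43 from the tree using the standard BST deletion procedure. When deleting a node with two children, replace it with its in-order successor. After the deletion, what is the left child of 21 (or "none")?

20

Insert 43: tree is empty, so 43 becomes the root.
Insert 29: 29 < 43 → go left. Place as left child of 43.
Insert 47: 47 > 43 → go right. Place as right child of 43.
Insert 25: 25 < 43 → go left; 25 < 29 → go left. Place as left child of 29.
Insert 21: 21 < 43 → go left; 21 < 29 → go left; 21 < 25 → go left. Place as left child of 25.
Insert 30: 30 < 43 → go left; 30 > 29 → go right. Place as right child of 29.
Insert 28: 28 < 43 → go left; 28 < 29 → go left; 28 > 25 → go right. Place as right child of 25.
Insert 37: 37 < 43 → go left; 37 > 29 → go right; 37 > 30 → go right. Place as right child of 30.
Insert 45: 45 > 43 → go right; 45 < 47 → go left. Place as left child of 47.
Insert 46: 46 > 43 → go right; 46 < 47 → go left; 46 > 45 → go right. Place as right child of 45.
Insert 36: 36 < 43 → go left; 36 > 29 → go right; 36 > 30 → go right; 36 < 37 → go left. Place as left child of 37.
Insert 20: 20 < 43 → go left; 20 < 29 → go left; 20 < 25 → go left; 20 < 21 → go left. Place as left child of 21.
Insert 53: 53 > 43 → go right; 53 > 47 → go right. Place as right child of 47.

Delete 43 (two children — replace with in-order successor).
After deletion, 21's left child: 20.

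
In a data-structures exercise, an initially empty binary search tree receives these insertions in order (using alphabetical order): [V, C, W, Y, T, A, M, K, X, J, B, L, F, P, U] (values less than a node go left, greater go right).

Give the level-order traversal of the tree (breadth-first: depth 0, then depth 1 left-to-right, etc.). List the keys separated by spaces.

Insert V: tree is empty, so V becomes the root.
Insert C: C < V → go left. Place as left child of V.
Insert W: W > V → go right. Place as right child of V.
Insert Y: Y > V → go right; Y > W → go right. Place as right child of W.
Insert T: T < V → go left; T > C → go right. Place as right child of C.
Insert A: A < V → go left; A < C → go left. Place as left child of C.
Insert M: M < V → go left; M > C → go right; M < T → go left. Place as left child of T.
Insert K: K < V → go left; K > C → go right; K < T → go left; K < M → go left. Place as left child of M.
Insert X: X > V → go right; X > W → go right; X < Y → go left. Place as left child of Y.
Insert J: J < V → go left; J > C → go right; J < T → go left; J < M → go left; J < K → go left. Place as left child of K.
Insert B: B < V → go left; B < C → go left; B > A → go right. Place as right child of A.
Insert L: L < V → go left; L > C → go right; L < T → go left; L < M → go left; L > K → go right. Place as right child of K.
Insert F: F < V → go left; F > C → go right; F < T → go left; F < M → go left; F < K → go left; F < J → go left. Place as left child of J.
Insert P: P < V → go left; P > C → go right; P < T → go left; P > M → go right. Place as right child of M.
Insert U: U < V → go left; U > C → go right; U > T → go right. Place as right child of T.

V C W A T Y B M U X K P J L F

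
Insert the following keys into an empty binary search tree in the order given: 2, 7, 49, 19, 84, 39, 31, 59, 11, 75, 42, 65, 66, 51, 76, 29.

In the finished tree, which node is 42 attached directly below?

39

Resulting structure (node: left, right):
  2: L=–, R=7
  7: L=–, R=49
  49: L=19, R=84
  19: L=11, R=39
  84: L=59, R=–
  39: L=31, R=42
  31: L=29, R=–
  59: L=51, R=75
  11: L=–, R=–
  75: L=65, R=76
  42: L=–, R=–
  65: L=–, R=66
  66: L=–, R=–
  51: L=–, R=–
  76: L=–, R=–
  29: L=–, R=–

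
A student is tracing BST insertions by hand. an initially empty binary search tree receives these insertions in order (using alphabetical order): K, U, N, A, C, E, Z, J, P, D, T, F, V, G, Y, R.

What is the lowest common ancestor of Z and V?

Z

Resulting structure (node: left, right):
  K: L=A, R=U
  U: L=N, R=Z
  N: L=–, R=P
  A: L=–, R=C
  C: L=–, R=E
  E: L=D, R=J
  Z: L=V, R=–
  J: L=F, R=–
  P: L=–, R=T
  D: L=–, R=–
  T: L=R, R=–
  F: L=–, R=G
  V: L=–, R=Y
  G: L=–, R=–
  Y: L=–, R=–
  R: L=–, R=–

Path to Z: K → U → Z
Path to V: K → U → Z → V
Z lies on both paths and is an ancestor of the other node.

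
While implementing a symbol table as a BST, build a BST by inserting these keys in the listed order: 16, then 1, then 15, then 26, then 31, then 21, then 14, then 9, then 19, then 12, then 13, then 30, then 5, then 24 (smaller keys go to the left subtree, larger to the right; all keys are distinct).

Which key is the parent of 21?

Resulting structure (node: left, right):
  16: L=1, R=26
  1: L=–, R=15
  15: L=14, R=–
  26: L=21, R=31
  31: L=30, R=–
  21: L=19, R=24
  14: L=9, R=–
  9: L=5, R=12
  19: L=–, R=–
  12: L=–, R=13
  13: L=–, R=–
  30: L=–, R=–
  5: L=–, R=–
  24: L=–, R=–

26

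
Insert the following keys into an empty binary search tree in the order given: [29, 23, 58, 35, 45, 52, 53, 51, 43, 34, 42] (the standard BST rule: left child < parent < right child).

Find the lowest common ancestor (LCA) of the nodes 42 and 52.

Insert 29: tree is empty, so 29 becomes the root.
Insert 23: 23 < 29 → go left. Place as left child of 29.
Insert 58: 58 > 29 → go right. Place as right child of 29.
Insert 35: 35 > 29 → go right; 35 < 58 → go left. Place as left child of 58.
Insert 45: 45 > 29 → go right; 45 < 58 → go left; 45 > 35 → go right. Place as right child of 35.
Insert 52: 52 > 29 → go right; 52 < 58 → go left; 52 > 35 → go right; 52 > 45 → go right. Place as right child of 45.
Insert 53: 53 > 29 → go right; 53 < 58 → go left; 53 > 35 → go right; 53 > 45 → go right; 53 > 52 → go right. Place as right child of 52.
Insert 51: 51 > 29 → go right; 51 < 58 → go left; 51 > 35 → go right; 51 > 45 → go right; 51 < 52 → go left. Place as left child of 52.
Insert 43: 43 > 29 → go right; 43 < 58 → go left; 43 > 35 → go right; 43 < 45 → go left. Place as left child of 45.
Insert 34: 34 > 29 → go right; 34 < 58 → go left; 34 < 35 → go left. Place as left child of 35.
Insert 42: 42 > 29 → go right; 42 < 58 → go left; 42 > 35 → go right; 42 < 45 → go left; 42 < 43 → go left. Place as left child of 43.

Path to 42: 29 → 58 → 35 → 45 → 43 → 42
Path to 52: 29 → 58 → 35 → 45 → 52
The paths share a prefix ending at 45, then split left and right.

45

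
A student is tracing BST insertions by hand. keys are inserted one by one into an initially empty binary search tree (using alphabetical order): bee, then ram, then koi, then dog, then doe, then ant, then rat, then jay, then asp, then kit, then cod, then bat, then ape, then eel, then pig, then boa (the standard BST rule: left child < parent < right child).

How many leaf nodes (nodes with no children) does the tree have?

7

Insert bee: tree is empty, so bee becomes the root.
Insert ram: ram > bee → go right. Place as right child of bee.
Insert koi: koi > bee → go right; koi < ram → go left. Place as left child of ram.
Insert dog: dog > bee → go right; dog < ram → go left; dog < koi → go left. Place as left child of koi.
Insert doe: doe > bee → go right; doe < ram → go left; doe < koi → go left; doe < dog → go left. Place as left child of dog.
Insert ant: ant < bee → go left. Place as left child of bee.
Insert rat: rat > bee → go right; rat > ram → go right. Place as right child of ram.
Insert jay: jay > bee → go right; jay < ram → go left; jay < koi → go left; jay > dog → go right. Place as right child of dog.
Insert asp: asp < bee → go left; asp > ant → go right. Place as right child of ant.
Insert kit: kit > bee → go right; kit < ram → go left; kit < koi → go left; kit > dog → go right; kit > jay → go right. Place as right child of jay.
Insert cod: cod > bee → go right; cod < ram → go left; cod < koi → go left; cod < dog → go left; cod < doe → go left. Place as left child of doe.
Insert bat: bat < bee → go left; bat > ant → go right; bat > asp → go right. Place as right child of asp.
Insert ape: ape < bee → go left; ape > ant → go right; ape < asp → go left. Place as left child of asp.
Insert eel: eel > bee → go right; eel < ram → go left; eel < koi → go left; eel > dog → go right; eel < jay → go left. Place as left child of jay.
Insert pig: pig > bee → go right; pig < ram → go left; pig > koi → go right. Place as right child of koi.
Insert boa: boa > bee → go right; boa < ram → go left; boa < koi → go left; boa < dog → go left; boa < doe → go left; boa < cod → go left. Place as left child of cod.

Leaves: ape, bat, boa, eel, kit, pig, rat — 7 in total.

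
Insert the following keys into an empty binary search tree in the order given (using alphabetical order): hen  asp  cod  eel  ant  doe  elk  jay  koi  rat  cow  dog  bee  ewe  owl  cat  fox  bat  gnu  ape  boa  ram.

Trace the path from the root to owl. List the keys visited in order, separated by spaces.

hen jay koi rat owl

hen: root
asp: left child of hen (depth 1)
cod: right child of asp (depth 2)
eel: right child of cod (depth 3)
ant: left child of asp (depth 2)
doe: left child of eel (depth 4)
elk: right child of eel (depth 4)
jay: right child of hen (depth 1)
koi: right child of jay (depth 2)
rat: right child of koi (depth 3)
cow: left child of doe (depth 5)
dog: right child of doe (depth 5)
bee: left child of cod (depth 3)
ewe: right child of elk (depth 5)
owl: left child of rat (depth 4)
cat: right child of bee (depth 4)
fox: right child of ewe (depth 6)
bat: left child of bee (depth 4)
gnu: right child of fox (depth 7)
ape: right child of ant (depth 3)
boa: left child of cat (depth 5)
ram: right child of owl (depth 5)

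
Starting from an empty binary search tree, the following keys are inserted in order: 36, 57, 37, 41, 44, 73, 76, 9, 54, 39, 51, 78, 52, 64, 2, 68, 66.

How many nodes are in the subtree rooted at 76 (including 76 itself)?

36: root
57: right child of 36 (depth 1)
37: left child of 57 (depth 2)
41: right child of 37 (depth 3)
44: right child of 41 (depth 4)
73: right child of 57 (depth 2)
76: right child of 73 (depth 3)
9: left child of 36 (depth 1)
54: right child of 44 (depth 5)
39: left child of 41 (depth 4)
51: left child of 54 (depth 6)
78: right child of 76 (depth 4)
52: right child of 51 (depth 7)
64: left child of 73 (depth 3)
2: left child of 9 (depth 2)
68: right child of 64 (depth 4)
66: left child of 68 (depth 5)

Subtree rooted at 76 contains: 76, 78 — 2 nodes.

2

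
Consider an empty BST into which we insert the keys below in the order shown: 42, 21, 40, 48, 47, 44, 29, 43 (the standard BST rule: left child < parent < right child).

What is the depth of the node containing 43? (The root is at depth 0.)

Resulting structure (node: left, right):
  42: L=21, R=48
  21: L=–, R=40
  40: L=29, R=–
  48: L=47, R=–
  47: L=44, R=–
  44: L=43, R=–
  29: L=–, R=–
  43: L=–, R=–

Path to 43: 42 → 48 → 47 → 44 → 43, which is 4 edges.

4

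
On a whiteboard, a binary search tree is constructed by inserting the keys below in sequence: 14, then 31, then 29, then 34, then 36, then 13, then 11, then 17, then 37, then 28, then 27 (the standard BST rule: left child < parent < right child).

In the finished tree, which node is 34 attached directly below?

14: root
31: right child of 14 (depth 1)
29: left child of 31 (depth 2)
34: right child of 31 (depth 2)
36: right child of 34 (depth 3)
13: left child of 14 (depth 1)
11: left child of 13 (depth 2)
17: left child of 29 (depth 3)
37: right child of 36 (depth 4)
28: right child of 17 (depth 4)
27: left child of 28 (depth 5)

31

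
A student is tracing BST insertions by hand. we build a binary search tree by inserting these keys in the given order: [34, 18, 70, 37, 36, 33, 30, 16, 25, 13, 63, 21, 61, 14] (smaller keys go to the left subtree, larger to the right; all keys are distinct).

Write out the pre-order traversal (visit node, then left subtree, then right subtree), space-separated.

34 18 16 13 14 33 30 25 21 70 37 36 63 61

34: root
18: left child of 34 (depth 1)
70: right child of 34 (depth 1)
37: left child of 70 (depth 2)
36: left child of 37 (depth 3)
33: right child of 18 (depth 2)
30: left child of 33 (depth 3)
16: left child of 18 (depth 2)
25: left child of 30 (depth 4)
13: left child of 16 (depth 3)
63: right child of 37 (depth 3)
21: left child of 25 (depth 5)
61: left child of 63 (depth 4)
14: right child of 13 (depth 4)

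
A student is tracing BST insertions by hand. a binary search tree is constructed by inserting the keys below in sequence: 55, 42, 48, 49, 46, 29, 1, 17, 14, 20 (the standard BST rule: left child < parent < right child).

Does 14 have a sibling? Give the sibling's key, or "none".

55: root
42: left child of 55 (depth 1)
48: right child of 42 (depth 2)
49: right child of 48 (depth 3)
46: left child of 48 (depth 3)
29: left child of 42 (depth 2)
1: left child of 29 (depth 3)
17: right child of 1 (depth 4)
14: left child of 17 (depth 5)
20: right child of 17 (depth 5)

14's parent is 17; the other child of 17 is 20.

20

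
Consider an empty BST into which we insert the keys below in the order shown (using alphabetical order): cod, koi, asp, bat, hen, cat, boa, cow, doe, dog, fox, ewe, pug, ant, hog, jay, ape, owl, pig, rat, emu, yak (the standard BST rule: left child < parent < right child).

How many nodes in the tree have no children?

cod: root
koi: right child of cod (depth 1)
asp: left child of cod (depth 1)
bat: right child of asp (depth 2)
hen: left child of koi (depth 2)
cat: right child of bat (depth 3)
boa: left child of cat (depth 4)
cow: left child of hen (depth 3)
doe: right child of cow (depth 4)
dog: right child of doe (depth 5)
fox: right child of dog (depth 6)
ewe: left child of fox (depth 7)
pug: right child of koi (depth 2)
ant: left child of asp (depth 2)
hog: right child of hen (depth 3)
jay: right child of hog (depth 4)
ape: right child of ant (depth 3)
owl: left child of pug (depth 3)
pig: right child of owl (depth 4)
rat: right child of pug (depth 3)
emu: left child of ewe (depth 8)
yak: right child of rat (depth 4)

Leaves: ape, boa, emu, jay, pig, yak — 6 in total.

6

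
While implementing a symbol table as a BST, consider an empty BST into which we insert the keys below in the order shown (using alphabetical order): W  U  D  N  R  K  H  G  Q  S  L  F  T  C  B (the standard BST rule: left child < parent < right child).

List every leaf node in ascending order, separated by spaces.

B F L Q T

W: root
U: left child of W (depth 1)
D: left child of U (depth 2)
N: right child of D (depth 3)
R: right child of N (depth 4)
K: left child of N (depth 4)
H: left child of K (depth 5)
G: left child of H (depth 6)
Q: left child of R (depth 5)
S: right child of R (depth 5)
L: right child of K (depth 5)
F: left child of G (depth 7)
T: right child of S (depth 6)
C: left child of D (depth 3)
B: left child of C (depth 4)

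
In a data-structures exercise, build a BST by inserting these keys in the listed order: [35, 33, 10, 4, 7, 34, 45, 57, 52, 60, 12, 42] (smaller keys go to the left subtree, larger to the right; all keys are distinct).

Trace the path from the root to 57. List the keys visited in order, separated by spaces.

Insert 35: tree is empty, so 35 becomes the root.
Insert 33: 33 < 35 → go left. Place as left child of 35.
Insert 10: 10 < 35 → go left; 10 < 33 → go left. Place as left child of 33.
Insert 4: 4 < 35 → go left; 4 < 33 → go left; 4 < 10 → go left. Place as left child of 10.
Insert 7: 7 < 35 → go left; 7 < 33 → go left; 7 < 10 → go left; 7 > 4 → go right. Place as right child of 4.
Insert 34: 34 < 35 → go left; 34 > 33 → go right. Place as right child of 33.
Insert 45: 45 > 35 → go right. Place as right child of 35.
Insert 57: 57 > 35 → go right; 57 > 45 → go right. Place as right child of 45.
Insert 52: 52 > 35 → go right; 52 > 45 → go right; 52 < 57 → go left. Place as left child of 57.
Insert 60: 60 > 35 → go right; 60 > 45 → go right; 60 > 57 → go right. Place as right child of 57.
Insert 12: 12 < 35 → go left; 12 < 33 → go left; 12 > 10 → go right. Place as right child of 10.
Insert 42: 42 > 35 → go right; 42 < 45 → go left. Place as left child of 45.

35 45 57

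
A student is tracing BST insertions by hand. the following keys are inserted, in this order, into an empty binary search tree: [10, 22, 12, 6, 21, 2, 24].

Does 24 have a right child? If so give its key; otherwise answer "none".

none

Insert 10: tree is empty, so 10 becomes the root.
Insert 22: 22 > 10 → go right. Place as right child of 10.
Insert 12: 12 > 10 → go right; 12 < 22 → go left. Place as left child of 22.
Insert 6: 6 < 10 → go left. Place as left child of 10.
Insert 21: 21 > 10 → go right; 21 < 22 → go left; 21 > 12 → go right. Place as right child of 12.
Insert 2: 2 < 10 → go left; 2 < 6 → go left. Place as left child of 6.
Insert 24: 24 > 10 → go right; 24 > 22 → go right. Place as right child of 22.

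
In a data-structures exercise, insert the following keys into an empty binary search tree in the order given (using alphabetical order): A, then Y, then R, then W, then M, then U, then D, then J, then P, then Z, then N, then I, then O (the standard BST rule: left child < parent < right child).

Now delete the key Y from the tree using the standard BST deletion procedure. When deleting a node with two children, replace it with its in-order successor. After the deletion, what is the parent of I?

J

A: root
Y: right child of A (depth 1)
R: left child of Y (depth 2)
W: right child of R (depth 3)
M: left child of R (depth 3)
U: left child of W (depth 4)
D: left child of M (depth 4)
J: right child of D (depth 5)
P: right child of M (depth 4)
Z: right child of Y (depth 2)
N: left child of P (depth 5)
I: left child of J (depth 6)
O: right child of N (depth 6)

Delete Y (two children — replace with in-order successor).
After deletion, I's parent is J.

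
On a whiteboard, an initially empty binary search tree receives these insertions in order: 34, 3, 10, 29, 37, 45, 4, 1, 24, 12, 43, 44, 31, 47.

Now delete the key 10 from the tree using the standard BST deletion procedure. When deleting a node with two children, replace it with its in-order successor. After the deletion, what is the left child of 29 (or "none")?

34: root
3: left child of 34 (depth 1)
10: right child of 3 (depth 2)
29: right child of 10 (depth 3)
37: right child of 34 (depth 1)
45: right child of 37 (depth 2)
4: left child of 10 (depth 3)
1: left child of 3 (depth 2)
24: left child of 29 (depth 4)
12: left child of 24 (depth 5)
43: left child of 45 (depth 3)
44: right child of 43 (depth 4)
31: right child of 29 (depth 4)
47: right child of 45 (depth 3)

Delete 10 (two children — replace with in-order successor).
After deletion, 29's left child: 24.

24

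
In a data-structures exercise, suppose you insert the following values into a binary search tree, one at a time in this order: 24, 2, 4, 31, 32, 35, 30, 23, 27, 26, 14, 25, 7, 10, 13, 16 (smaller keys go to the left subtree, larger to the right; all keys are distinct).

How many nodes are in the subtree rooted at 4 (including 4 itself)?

7

Insert 24: tree is empty, so 24 becomes the root.
Insert 2: 2 < 24 → go left. Place as left child of 24.
Insert 4: 4 < 24 → go left; 4 > 2 → go right. Place as right child of 2.
Insert 31: 31 > 24 → go right. Place as right child of 24.
Insert 32: 32 > 24 → go right; 32 > 31 → go right. Place as right child of 31.
Insert 35: 35 > 24 → go right; 35 > 31 → go right; 35 > 32 → go right. Place as right child of 32.
Insert 30: 30 > 24 → go right; 30 < 31 → go left. Place as left child of 31.
Insert 23: 23 < 24 → go left; 23 > 2 → go right; 23 > 4 → go right. Place as right child of 4.
Insert 27: 27 > 24 → go right; 27 < 31 → go left; 27 < 30 → go left. Place as left child of 30.
Insert 26: 26 > 24 → go right; 26 < 31 → go left; 26 < 30 → go left; 26 < 27 → go left. Place as left child of 27.
Insert 14: 14 < 24 → go left; 14 > 2 → go right; 14 > 4 → go right; 14 < 23 → go left. Place as left child of 23.
Insert 25: 25 > 24 → go right; 25 < 31 → go left; 25 < 30 → go left; 25 < 27 → go left; 25 < 26 → go left. Place as left child of 26.
Insert 7: 7 < 24 → go left; 7 > 2 → go right; 7 > 4 → go right; 7 < 23 → go left; 7 < 14 → go left. Place as left child of 14.
Insert 10: 10 < 24 → go left; 10 > 2 → go right; 10 > 4 → go right; 10 < 23 → go left; 10 < 14 → go left; 10 > 7 → go right. Place as right child of 7.
Insert 13: 13 < 24 → go left; 13 > 2 → go right; 13 > 4 → go right; 13 < 23 → go left; 13 < 14 → go left; 13 > 7 → go right; 13 > 10 → go right. Place as right child of 10.
Insert 16: 16 < 24 → go left; 16 > 2 → go right; 16 > 4 → go right; 16 < 23 → go left; 16 > 14 → go right. Place as right child of 14.

Subtree rooted at 4 contains: 4, 23, 14, 7, 10, 13, 16 — 7 nodes.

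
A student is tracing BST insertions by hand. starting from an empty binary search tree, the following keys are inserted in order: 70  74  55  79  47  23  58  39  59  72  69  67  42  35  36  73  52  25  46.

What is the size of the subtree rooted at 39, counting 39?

6

70: root
74: right child of 70 (depth 1)
55: left child of 70 (depth 1)
79: right child of 74 (depth 2)
47: left child of 55 (depth 2)
23: left child of 47 (depth 3)
58: right child of 55 (depth 2)
39: right child of 23 (depth 4)
59: right child of 58 (depth 3)
72: left child of 74 (depth 2)
69: right child of 59 (depth 4)
67: left child of 69 (depth 5)
42: right child of 39 (depth 5)
35: left child of 39 (depth 5)
36: right child of 35 (depth 6)
73: right child of 72 (depth 3)
52: right child of 47 (depth 3)
25: left child of 35 (depth 6)
46: right child of 42 (depth 6)

Subtree rooted at 39 contains: 39, 35, 25, 36, 42, 46 — 6 nodes.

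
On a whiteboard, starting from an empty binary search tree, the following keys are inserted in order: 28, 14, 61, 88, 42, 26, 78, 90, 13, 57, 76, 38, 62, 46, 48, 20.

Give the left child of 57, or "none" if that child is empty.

46

28: root
14: left child of 28 (depth 1)
61: right child of 28 (depth 1)
88: right child of 61 (depth 2)
42: left child of 61 (depth 2)
26: right child of 14 (depth 2)
78: left child of 88 (depth 3)
90: right child of 88 (depth 3)
13: left child of 14 (depth 2)
57: right child of 42 (depth 3)
76: left child of 78 (depth 4)
38: left child of 42 (depth 3)
62: left child of 76 (depth 5)
46: left child of 57 (depth 4)
48: right child of 46 (depth 5)
20: left child of 26 (depth 3)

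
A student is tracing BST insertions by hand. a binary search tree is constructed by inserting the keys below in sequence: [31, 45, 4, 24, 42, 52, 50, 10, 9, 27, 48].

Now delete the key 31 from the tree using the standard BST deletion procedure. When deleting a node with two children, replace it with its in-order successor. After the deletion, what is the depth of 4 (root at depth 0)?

1

Insert 31: tree is empty, so 31 becomes the root.
Insert 45: 45 > 31 → go right. Place as right child of 31.
Insert 4: 4 < 31 → go left. Place as left child of 31.
Insert 24: 24 < 31 → go left; 24 > 4 → go right. Place as right child of 4.
Insert 42: 42 > 31 → go right; 42 < 45 → go left. Place as left child of 45.
Insert 52: 52 > 31 → go right; 52 > 45 → go right. Place as right child of 45.
Insert 50: 50 > 31 → go right; 50 > 45 → go right; 50 < 52 → go left. Place as left child of 52.
Insert 10: 10 < 31 → go left; 10 > 4 → go right; 10 < 24 → go left. Place as left child of 24.
Insert 9: 9 < 31 → go left; 9 > 4 → go right; 9 < 24 → go left; 9 < 10 → go left. Place as left child of 10.
Insert 27: 27 < 31 → go left; 27 > 4 → go right; 27 > 24 → go right. Place as right child of 24.
Insert 48: 48 > 31 → go right; 48 > 45 → go right; 48 < 52 → go left; 48 < 50 → go left. Place as left child of 50.

Delete 31 (two children — replace with in-order successor).
After deletion, path to 4: 42 → 4.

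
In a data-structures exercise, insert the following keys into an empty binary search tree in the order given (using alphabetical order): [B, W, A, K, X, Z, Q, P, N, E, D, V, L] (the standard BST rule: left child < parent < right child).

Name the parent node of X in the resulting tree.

W

B: root
W: right child of B (depth 1)
A: left child of B (depth 1)
K: left child of W (depth 2)
X: right child of W (depth 2)
Z: right child of X (depth 3)
Q: right child of K (depth 3)
P: left child of Q (depth 4)
N: left child of P (depth 5)
E: left child of K (depth 3)
D: left child of E (depth 4)
V: right child of Q (depth 4)
L: left child of N (depth 6)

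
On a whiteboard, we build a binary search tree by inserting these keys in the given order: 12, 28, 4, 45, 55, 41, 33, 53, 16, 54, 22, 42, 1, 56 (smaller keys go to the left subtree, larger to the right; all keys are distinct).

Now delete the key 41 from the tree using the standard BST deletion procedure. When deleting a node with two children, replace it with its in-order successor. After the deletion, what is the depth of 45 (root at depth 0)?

12: root
28: right child of 12 (depth 1)
4: left child of 12 (depth 1)
45: right child of 28 (depth 2)
55: right child of 45 (depth 3)
41: left child of 45 (depth 3)
33: left child of 41 (depth 4)
53: left child of 55 (depth 4)
16: left child of 28 (depth 2)
54: right child of 53 (depth 5)
22: right child of 16 (depth 3)
42: right child of 41 (depth 4)
1: left child of 4 (depth 2)
56: right child of 55 (depth 4)

Delete 41 (two children — replace with in-order successor).
After deletion, path to 45: 12 → 28 → 45.

2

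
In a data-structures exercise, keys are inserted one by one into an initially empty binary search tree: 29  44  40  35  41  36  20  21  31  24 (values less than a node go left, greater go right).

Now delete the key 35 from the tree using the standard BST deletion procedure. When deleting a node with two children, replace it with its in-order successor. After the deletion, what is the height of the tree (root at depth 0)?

4

29: root
44: right child of 29 (depth 1)
40: left child of 44 (depth 2)
35: left child of 40 (depth 3)
41: right child of 40 (depth 3)
36: right child of 35 (depth 4)
20: left child of 29 (depth 1)
21: right child of 20 (depth 2)
31: left child of 35 (depth 4)
24: right child of 21 (depth 3)

Delete 35 (two children — replace with in-order successor).
After deletion, deepest node is 31 at depth 4.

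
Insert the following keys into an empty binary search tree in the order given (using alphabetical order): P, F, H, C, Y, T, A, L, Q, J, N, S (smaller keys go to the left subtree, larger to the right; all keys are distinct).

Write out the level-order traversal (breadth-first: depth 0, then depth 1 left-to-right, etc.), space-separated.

P: root
F: left child of P (depth 1)
H: right child of F (depth 2)
C: left child of F (depth 2)
Y: right child of P (depth 1)
T: left child of Y (depth 2)
A: left child of C (depth 3)
L: right child of H (depth 3)
Q: left child of T (depth 3)
J: left child of L (depth 4)
N: right child of L (depth 4)
S: right child of Q (depth 4)

P F Y C H T A L Q J N S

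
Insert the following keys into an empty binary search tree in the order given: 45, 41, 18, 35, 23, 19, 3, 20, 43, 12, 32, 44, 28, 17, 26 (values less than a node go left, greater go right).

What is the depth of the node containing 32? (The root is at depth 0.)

45: root
41: left child of 45 (depth 1)
18: left child of 41 (depth 2)
35: right child of 18 (depth 3)
23: left child of 35 (depth 4)
19: left child of 23 (depth 5)
3: left child of 18 (depth 3)
20: right child of 19 (depth 6)
43: right child of 41 (depth 2)
12: right child of 3 (depth 4)
32: right child of 23 (depth 5)
44: right child of 43 (depth 3)
28: left child of 32 (depth 6)
17: right child of 12 (depth 5)
26: left child of 28 (depth 7)

Path to 32: 45 → 41 → 18 → 35 → 23 → 32, which is 5 edges.

5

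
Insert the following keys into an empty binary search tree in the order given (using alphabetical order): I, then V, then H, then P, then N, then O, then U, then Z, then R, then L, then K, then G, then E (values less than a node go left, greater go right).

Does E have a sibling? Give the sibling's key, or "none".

none

I: root
V: right child of I (depth 1)
H: left child of I (depth 1)
P: left child of V (depth 2)
N: left child of P (depth 3)
O: right child of N (depth 4)
U: right child of P (depth 3)
Z: right child of V (depth 2)
R: left child of U (depth 4)
L: left child of N (depth 4)
K: left child of L (depth 5)
G: left child of H (depth 2)
E: left child of G (depth 3)

E's parent is G, which has only one child.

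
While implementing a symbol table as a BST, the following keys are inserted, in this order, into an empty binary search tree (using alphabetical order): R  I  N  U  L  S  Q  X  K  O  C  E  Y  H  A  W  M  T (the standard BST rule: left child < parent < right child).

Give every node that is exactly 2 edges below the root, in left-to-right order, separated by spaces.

C N S X

Insert R: tree is empty, so R becomes the root.
Insert I: I < R → go left. Place as left child of R.
Insert N: N < R → go left; N > I → go right. Place as right child of I.
Insert U: U > R → go right. Place as right child of R.
Insert L: L < R → go left; L > I → go right; L < N → go left. Place as left child of N.
Insert S: S > R → go right; S < U → go left. Place as left child of U.
Insert Q: Q < R → go left; Q > I → go right; Q > N → go right. Place as right child of N.
Insert X: X > R → go right; X > U → go right. Place as right child of U.
Insert K: K < R → go left; K > I → go right; K < N → go left; K < L → go left. Place as left child of L.
Insert O: O < R → go left; O > I → go right; O > N → go right; O < Q → go left. Place as left child of Q.
Insert C: C < R → go left; C < I → go left. Place as left child of I.
Insert E: E < R → go left; E < I → go left; E > C → go right. Place as right child of C.
Insert Y: Y > R → go right; Y > U → go right; Y > X → go right. Place as right child of X.
Insert H: H < R → go left; H < I → go left; H > C → go right; H > E → go right. Place as right child of E.
Insert A: A < R → go left; A < I → go left; A < C → go left. Place as left child of C.
Insert W: W > R → go right; W > U → go right; W < X → go left. Place as left child of X.
Insert M: M < R → go left; M > I → go right; M < N → go left; M > L → go right. Place as right child of L.
Insert T: T > R → go right; T < U → go left; T > S → go right. Place as right child of S.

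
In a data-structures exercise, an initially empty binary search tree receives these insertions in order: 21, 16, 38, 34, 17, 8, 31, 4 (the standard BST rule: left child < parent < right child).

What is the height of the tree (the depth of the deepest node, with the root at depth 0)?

Insert 21: tree is empty, so 21 becomes the root.
Insert 16: 16 < 21 → go left. Place as left child of 21.
Insert 38: 38 > 21 → go right. Place as right child of 21.
Insert 34: 34 > 21 → go right; 34 < 38 → go left. Place as left child of 38.
Insert 17: 17 < 21 → go left; 17 > 16 → go right. Place as right child of 16.
Insert 8: 8 < 21 → go left; 8 < 16 → go left. Place as left child of 16.
Insert 31: 31 > 21 → go right; 31 < 38 → go left; 31 < 34 → go left. Place as left child of 34.
Insert 4: 4 < 21 → go left; 4 < 16 → go left; 4 < 8 → go left. Place as left child of 8.

The deepest node is 31 at depth 3.

3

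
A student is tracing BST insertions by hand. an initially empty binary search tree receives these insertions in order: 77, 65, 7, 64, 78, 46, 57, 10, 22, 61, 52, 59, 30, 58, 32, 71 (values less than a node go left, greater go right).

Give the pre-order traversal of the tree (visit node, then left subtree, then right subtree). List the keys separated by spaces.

Insert 77: tree is empty, so 77 becomes the root.
Insert 65: 65 < 77 → go left. Place as left child of 77.
Insert 7: 7 < 77 → go left; 7 < 65 → go left. Place as left child of 65.
Insert 64: 64 < 77 → go left; 64 < 65 → go left; 64 > 7 → go right. Place as right child of 7.
Insert 78: 78 > 77 → go right. Place as right child of 77.
Insert 46: 46 < 77 → go left; 46 < 65 → go left; 46 > 7 → go right; 46 < 64 → go left. Place as left child of 64.
Insert 57: 57 < 77 → go left; 57 < 65 → go left; 57 > 7 → go right; 57 < 64 → go left; 57 > 46 → go right. Place as right child of 46.
Insert 10: 10 < 77 → go left; 10 < 65 → go left; 10 > 7 → go right; 10 < 64 → go left; 10 < 46 → go left. Place as left child of 46.
Insert 22: 22 < 77 → go left; 22 < 65 → go left; 22 > 7 → go right; 22 < 64 → go left; 22 < 46 → go left; 22 > 10 → go right. Place as right child of 10.
Insert 61: 61 < 77 → go left; 61 < 65 → go left; 61 > 7 → go right; 61 < 64 → go left; 61 > 46 → go right; 61 > 57 → go right. Place as right child of 57.
Insert 52: 52 < 77 → go left; 52 < 65 → go left; 52 > 7 → go right; 52 < 64 → go left; 52 > 46 → go right; 52 < 57 → go left. Place as left child of 57.
Insert 59: 59 < 77 → go left; 59 < 65 → go left; 59 > 7 → go right; 59 < 64 → go left; 59 > 46 → go right; 59 > 57 → go right; 59 < 61 → go left. Place as left child of 61.
Insert 30: 30 < 77 → go left; 30 < 65 → go left; 30 > 7 → go right; 30 < 64 → go left; 30 < 46 → go left; 30 > 10 → go right; 30 > 22 → go right. Place as right child of 22.
Insert 58: 58 < 77 → go left; 58 < 65 → go left; 58 > 7 → go right; 58 < 64 → go left; 58 > 46 → go right; 58 > 57 → go right; 58 < 61 → go left; 58 < 59 → go left. Place as left child of 59.
Insert 32: 32 < 77 → go left; 32 < 65 → go left; 32 > 7 → go right; 32 < 64 → go left; 32 < 46 → go left; 32 > 10 → go right; 32 > 22 → go right; 32 > 30 → go right. Place as right child of 30.
Insert 71: 71 < 77 → go left; 71 > 65 → go right. Place as right child of 65.

77 65 7 64 46 10 22 30 32 57 52 61 59 58 71 78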